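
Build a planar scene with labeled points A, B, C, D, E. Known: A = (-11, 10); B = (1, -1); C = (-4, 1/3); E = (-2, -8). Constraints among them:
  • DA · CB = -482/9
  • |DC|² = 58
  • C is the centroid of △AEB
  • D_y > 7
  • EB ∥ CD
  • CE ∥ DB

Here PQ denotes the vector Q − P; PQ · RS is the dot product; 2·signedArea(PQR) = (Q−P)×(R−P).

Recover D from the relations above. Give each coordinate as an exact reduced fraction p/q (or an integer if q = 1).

1. D_x = -1  [CE ∥ DB ∩ EB ∥ CD]
2. D_y = 22/3  [CE ∥ DB ∩ EB ∥ CD]
   → D = (-1, 22/3)

D = (-1, 22/3)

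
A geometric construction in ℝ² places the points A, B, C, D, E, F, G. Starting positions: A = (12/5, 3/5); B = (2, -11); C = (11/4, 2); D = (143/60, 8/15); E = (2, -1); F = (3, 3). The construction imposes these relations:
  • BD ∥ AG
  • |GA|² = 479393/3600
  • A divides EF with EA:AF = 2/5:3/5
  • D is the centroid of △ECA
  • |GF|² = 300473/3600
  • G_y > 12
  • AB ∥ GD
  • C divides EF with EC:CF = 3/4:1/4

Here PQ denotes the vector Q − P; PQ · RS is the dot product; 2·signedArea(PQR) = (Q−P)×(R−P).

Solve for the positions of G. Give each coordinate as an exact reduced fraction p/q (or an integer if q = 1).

1. G_x = 167/60  [AB ∥ GD ∩ BD ∥ AG]
2. G_y = 182/15  [AB ∥ GD ∩ BD ∥ AG]
   → G = (167/60, 182/15)

G = (167/60, 182/15)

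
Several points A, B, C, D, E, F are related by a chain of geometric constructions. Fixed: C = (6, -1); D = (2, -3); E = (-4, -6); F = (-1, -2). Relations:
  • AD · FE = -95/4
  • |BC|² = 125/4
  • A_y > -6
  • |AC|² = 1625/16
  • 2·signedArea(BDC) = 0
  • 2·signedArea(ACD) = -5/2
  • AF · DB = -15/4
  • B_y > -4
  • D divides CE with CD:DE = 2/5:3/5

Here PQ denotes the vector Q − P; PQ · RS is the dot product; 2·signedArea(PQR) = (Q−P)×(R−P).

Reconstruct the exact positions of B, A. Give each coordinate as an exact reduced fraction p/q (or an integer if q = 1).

1. A_x = -13/4  [2·signedArea(ACD) = -5/2 ∩ AD · FE = -95/4]
2. A_y = -5  [2·signedArea(ACD) = -5/2 ∩ AD · FE = -95/4]
   → A = (-13/4, -5)
3. B_x = 1  [2·signedArea(BDC) = 0 ∩ AF · DB = -15/4]
4. B_y = -7/2  [2·signedArea(BDC) = 0 ∩ AF · DB = -15/4]
   → B = (1, -7/2)

A = (-13/4, -5)
B = (1, -7/2)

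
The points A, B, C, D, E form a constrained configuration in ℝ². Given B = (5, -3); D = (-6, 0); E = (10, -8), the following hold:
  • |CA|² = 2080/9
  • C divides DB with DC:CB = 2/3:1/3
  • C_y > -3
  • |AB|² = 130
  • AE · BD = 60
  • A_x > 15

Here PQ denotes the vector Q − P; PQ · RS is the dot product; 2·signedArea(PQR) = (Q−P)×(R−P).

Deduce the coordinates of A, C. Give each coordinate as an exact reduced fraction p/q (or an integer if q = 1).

A = (16, -6)
C = (4/3, -2)

1. A_x = 16  [line 11·x + -3·y + -194 = 0 ∩ |AB|² = 130]
2. A_y = -6  [line 11·x + -3·y + -194 = 0 ∩ |AB|² = 130]
   → A = (16, -6)
3. C_x = 4/3  [C divides DB with DC:CB = 2/3:1/3]
4. C_y = -2  [C divides DB with DC:CB = 2/3:1/3]
   → C = (4/3, -2)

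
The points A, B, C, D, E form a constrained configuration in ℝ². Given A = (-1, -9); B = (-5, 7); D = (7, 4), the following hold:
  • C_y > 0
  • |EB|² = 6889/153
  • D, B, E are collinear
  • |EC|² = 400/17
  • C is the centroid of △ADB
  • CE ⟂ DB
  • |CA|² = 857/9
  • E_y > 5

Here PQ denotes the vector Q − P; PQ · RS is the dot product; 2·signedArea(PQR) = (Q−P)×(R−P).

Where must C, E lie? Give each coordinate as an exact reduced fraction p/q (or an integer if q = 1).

1. C_x = 1/3  [C is the centroid of △ADB]
2. C_y = 2/3  [C is the centroid of △ADB]
   → C = (1/3, 2/3)
3. E_x = 77/51  [D, B, E are collinear ∩ CE ⟂ DB]
4. E_y = 274/51  [D, B, E are collinear ∩ CE ⟂ DB]
   → E = (77/51, 274/51)

C = (1/3, 2/3)
E = (77/51, 274/51)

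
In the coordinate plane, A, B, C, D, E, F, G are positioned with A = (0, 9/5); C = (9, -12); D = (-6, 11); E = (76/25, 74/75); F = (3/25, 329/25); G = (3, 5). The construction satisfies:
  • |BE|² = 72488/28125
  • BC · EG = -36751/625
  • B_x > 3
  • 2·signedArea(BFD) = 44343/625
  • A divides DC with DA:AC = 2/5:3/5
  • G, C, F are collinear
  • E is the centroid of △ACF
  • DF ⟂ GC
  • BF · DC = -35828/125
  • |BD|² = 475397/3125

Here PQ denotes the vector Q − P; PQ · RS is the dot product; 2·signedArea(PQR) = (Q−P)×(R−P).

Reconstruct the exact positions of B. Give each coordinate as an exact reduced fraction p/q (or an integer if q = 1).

1. B_x = 378/125  [BC · EG = -36751/625 ∩ 2·signedArea(BFD) = 44343/625]
2. B_y = 324/125  [BC · EG = -36751/625 ∩ 2·signedArea(BFD) = 44343/625]
   → B = (378/125, 324/125)

B = (378/125, 324/125)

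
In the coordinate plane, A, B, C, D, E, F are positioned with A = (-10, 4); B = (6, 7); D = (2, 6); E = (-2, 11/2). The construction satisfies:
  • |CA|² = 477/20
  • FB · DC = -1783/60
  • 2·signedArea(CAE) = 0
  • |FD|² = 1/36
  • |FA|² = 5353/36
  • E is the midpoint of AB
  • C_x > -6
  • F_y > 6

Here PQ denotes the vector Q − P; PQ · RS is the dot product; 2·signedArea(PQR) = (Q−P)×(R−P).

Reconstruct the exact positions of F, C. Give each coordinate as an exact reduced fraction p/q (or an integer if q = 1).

1. C_x = -26/5  [line -3/2·x + 8·y + -47 = 0 ∩ |CA|² = 477/20]
2. C_y = 49/10  [line -3/2·x + 8·y + -47 = 0 ∩ |CA|² = 477/20]
   → C = (-26/5, 49/10)
3. F_x = 2  [line 36/5·x + 11/10·y + -1271/60 = 0 ∩ |FD|² = 1/36]
4. F_y = 37/6  [line 36/5·x + 11/10·y + -1271/60 = 0 ∩ |FD|² = 1/36]
   → F = (2, 37/6)

C = (-26/5, 49/10)
F = (2, 37/6)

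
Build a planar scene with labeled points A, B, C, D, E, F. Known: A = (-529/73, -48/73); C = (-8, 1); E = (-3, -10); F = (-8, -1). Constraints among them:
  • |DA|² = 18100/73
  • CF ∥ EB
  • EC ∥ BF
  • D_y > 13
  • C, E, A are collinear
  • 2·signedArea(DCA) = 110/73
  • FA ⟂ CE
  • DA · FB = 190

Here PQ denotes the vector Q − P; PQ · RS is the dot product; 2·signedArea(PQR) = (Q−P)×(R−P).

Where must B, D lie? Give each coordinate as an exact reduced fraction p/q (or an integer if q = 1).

1. B_x = -3  [EC ∥ BF ∩ CF ∥ EB]
2. B_y = -12  [EC ∥ BF ∩ CF ∥ EB]
   → B = (-3, -12)
3. D_x = -13  [2·signedArea(DCA) = 110/73 ∩ DA · FB = 190]
4. D_y = 14  [2·signedArea(DCA) = 110/73 ∩ DA · FB = 190]
   → D = (-13, 14)

B = (-3, -12)
D = (-13, 14)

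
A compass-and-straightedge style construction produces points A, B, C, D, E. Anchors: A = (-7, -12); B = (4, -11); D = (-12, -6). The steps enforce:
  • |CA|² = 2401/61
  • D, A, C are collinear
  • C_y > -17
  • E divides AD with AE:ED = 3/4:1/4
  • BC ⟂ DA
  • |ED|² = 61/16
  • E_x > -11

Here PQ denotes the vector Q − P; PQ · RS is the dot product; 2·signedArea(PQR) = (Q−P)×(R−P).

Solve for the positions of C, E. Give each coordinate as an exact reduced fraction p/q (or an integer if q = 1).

C = (-182/61, -1026/61)
E = (-43/4, -15/2)

1. C_x = -182/61  [D, A, C are collinear ∩ BC ⟂ DA]
2. C_y = -1026/61  [D, A, C are collinear ∩ BC ⟂ DA]
   → C = (-182/61, -1026/61)
3. E_x = -43/4  [E divides AD with AE:ED = 3/4:1/4]
4. E_y = -15/2  [E divides AD with AE:ED = 3/4:1/4]
   → E = (-43/4, -15/2)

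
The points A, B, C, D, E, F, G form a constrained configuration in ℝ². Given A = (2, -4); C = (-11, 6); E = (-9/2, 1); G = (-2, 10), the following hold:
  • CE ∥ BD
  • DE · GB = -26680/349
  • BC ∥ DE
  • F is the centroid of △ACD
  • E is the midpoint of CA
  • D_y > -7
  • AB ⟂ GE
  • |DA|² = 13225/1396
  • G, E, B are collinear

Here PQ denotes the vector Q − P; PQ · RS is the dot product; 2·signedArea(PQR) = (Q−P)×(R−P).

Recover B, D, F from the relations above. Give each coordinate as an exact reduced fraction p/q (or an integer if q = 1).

B = (-1858/349, -686/349)
D = (821/698, -2431/349)
F = (-5461/2094, -1733/1047)

1. B_x = -1858/349  [G, E, B are collinear ∩ AB ⟂ GE]
2. B_y = -686/349  [G, E, B are collinear ∩ AB ⟂ GE]
   → B = (-1858/349, -686/349)
3. D_x = 821/698  [BC ∥ DE ∩ CE ∥ BD]
4. D_y = -2431/349  [BC ∥ DE ∩ CE ∥ BD]
   → D = (821/698, -2431/349)
5. F_x = -5461/2094  [F is the centroid of △ACD]
6. F_y = -1733/1047  [F is the centroid of △ACD]
   → F = (-5461/2094, -1733/1047)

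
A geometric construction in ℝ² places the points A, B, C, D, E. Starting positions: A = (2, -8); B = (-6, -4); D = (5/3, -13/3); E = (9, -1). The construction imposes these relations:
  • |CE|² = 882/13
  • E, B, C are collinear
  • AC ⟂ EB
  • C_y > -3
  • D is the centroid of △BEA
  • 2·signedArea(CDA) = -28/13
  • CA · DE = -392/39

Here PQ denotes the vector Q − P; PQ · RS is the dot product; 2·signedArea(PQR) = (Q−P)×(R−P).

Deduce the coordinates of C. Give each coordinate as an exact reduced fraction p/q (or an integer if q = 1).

C = (12/13, -34/13)

1. C_x = 12/13  [E, B, C are collinear ∩ AC ⟂ EB]
2. C_y = -34/13  [E, B, C are collinear ∩ AC ⟂ EB]
   → C = (12/13, -34/13)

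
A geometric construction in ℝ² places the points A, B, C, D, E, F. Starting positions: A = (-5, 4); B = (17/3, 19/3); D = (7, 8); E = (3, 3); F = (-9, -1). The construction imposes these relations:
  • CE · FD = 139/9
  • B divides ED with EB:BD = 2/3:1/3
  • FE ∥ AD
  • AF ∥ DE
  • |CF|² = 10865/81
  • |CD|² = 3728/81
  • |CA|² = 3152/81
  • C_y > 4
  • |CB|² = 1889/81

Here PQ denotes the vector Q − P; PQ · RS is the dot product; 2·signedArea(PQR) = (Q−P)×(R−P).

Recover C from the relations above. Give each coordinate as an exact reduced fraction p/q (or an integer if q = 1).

C = (11/9, 40/9)

1. C_x = 11/9  [line -16·x + -9·y + 536/9 = 0 ∩ |CB|² = 1889/81]
2. C_y = 40/9  [line -16·x + -9·y + 536/9 = 0 ∩ |CB|² = 1889/81]
   → C = (11/9, 40/9)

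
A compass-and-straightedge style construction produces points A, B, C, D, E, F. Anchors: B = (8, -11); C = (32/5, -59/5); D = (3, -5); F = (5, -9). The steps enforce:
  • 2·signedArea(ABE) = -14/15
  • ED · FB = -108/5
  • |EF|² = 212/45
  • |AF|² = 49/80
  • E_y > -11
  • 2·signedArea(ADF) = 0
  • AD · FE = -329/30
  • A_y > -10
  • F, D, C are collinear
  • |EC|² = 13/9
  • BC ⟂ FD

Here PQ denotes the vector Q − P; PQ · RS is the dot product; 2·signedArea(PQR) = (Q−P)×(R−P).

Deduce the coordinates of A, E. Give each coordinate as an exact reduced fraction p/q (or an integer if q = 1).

1. E_x = 97/15  [line -3·x + 2·y + 203/5 = 0 ∩ |EC|² = 13/9]
2. E_y = -53/5  [line -3·x + 2·y + 203/5 = 0 ∩ |EC|² = 13/9]
   → E = (97/15, -53/5)
3. A_x = 107/20  [2·signedArea(ADF) = 0 ∩ AD · FE = -329/30]
4. A_y = -97/10  [2·signedArea(ADF) = 0 ∩ AD · FE = -329/30]
   → A = (107/20, -97/10)

A = (107/20, -97/10)
E = (97/15, -53/5)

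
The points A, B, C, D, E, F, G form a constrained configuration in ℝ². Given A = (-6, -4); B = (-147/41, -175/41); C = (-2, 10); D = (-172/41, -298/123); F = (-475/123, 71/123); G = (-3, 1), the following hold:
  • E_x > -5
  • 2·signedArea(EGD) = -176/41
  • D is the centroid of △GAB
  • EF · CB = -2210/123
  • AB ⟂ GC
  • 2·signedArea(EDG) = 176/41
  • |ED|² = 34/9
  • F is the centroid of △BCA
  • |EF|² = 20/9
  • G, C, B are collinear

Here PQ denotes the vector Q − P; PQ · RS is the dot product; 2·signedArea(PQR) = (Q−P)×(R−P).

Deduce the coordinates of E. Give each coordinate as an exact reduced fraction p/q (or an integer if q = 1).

1. E_x = -197/41  [2·signedArea(EDG) = 176/41 ∩ EF · CB = -2210/123]
2. E_y = -71/123  [2·signedArea(EDG) = 176/41 ∩ EF · CB = -2210/123]
   → E = (-197/41, -71/123)

E = (-197/41, -71/123)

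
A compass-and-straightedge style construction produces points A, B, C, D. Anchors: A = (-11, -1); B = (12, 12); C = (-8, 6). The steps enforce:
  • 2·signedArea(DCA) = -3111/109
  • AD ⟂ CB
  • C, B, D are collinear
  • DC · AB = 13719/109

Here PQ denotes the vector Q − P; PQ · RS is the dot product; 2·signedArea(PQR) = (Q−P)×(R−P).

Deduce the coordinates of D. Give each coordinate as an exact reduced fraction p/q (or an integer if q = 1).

1. D_x = -1382/109  [C, B, D are collinear ∩ AD ⟂ CB]
2. D_y = 501/109  [C, B, D are collinear ∩ AD ⟂ CB]
   → D = (-1382/109, 501/109)

D = (-1382/109, 501/109)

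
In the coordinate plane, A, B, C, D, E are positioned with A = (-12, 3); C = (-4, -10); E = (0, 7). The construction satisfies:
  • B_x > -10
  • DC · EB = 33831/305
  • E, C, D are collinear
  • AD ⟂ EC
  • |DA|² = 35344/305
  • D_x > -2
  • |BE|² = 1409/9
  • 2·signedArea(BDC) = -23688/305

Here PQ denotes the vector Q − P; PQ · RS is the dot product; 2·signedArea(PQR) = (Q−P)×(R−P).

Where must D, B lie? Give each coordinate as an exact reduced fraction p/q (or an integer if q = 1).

1. D_x = -464/305  [E, C, D are collinear ∩ AD ⟂ EC]
2. D_y = 163/305  [E, C, D are collinear ∩ AD ⟂ EC]
   → D = (-464/305, 163/305)
3. B_x = -28/3  [2·signedArea(BDC) = -23688/305 ∩ DC · EB = 33831/305]
4. B_y = -4/3  [2·signedArea(BDC) = -23688/305 ∩ DC · EB = 33831/305]
   → B = (-28/3, -4/3)

B = (-28/3, -4/3)
D = (-464/305, 163/305)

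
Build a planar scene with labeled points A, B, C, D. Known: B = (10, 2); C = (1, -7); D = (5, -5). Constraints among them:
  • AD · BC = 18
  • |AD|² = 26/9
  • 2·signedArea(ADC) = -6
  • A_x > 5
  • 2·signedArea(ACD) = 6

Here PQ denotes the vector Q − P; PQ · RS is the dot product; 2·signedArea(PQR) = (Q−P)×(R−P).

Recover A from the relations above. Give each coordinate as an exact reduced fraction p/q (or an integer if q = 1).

A = (16/3, -10/3)

1. A_x = 16/3  [2·signedArea(ADC) = -6 ∩ AD · BC = 18]
2. A_y = -10/3  [2·signedArea(ADC) = -6 ∩ AD · BC = 18]
   → A = (16/3, -10/3)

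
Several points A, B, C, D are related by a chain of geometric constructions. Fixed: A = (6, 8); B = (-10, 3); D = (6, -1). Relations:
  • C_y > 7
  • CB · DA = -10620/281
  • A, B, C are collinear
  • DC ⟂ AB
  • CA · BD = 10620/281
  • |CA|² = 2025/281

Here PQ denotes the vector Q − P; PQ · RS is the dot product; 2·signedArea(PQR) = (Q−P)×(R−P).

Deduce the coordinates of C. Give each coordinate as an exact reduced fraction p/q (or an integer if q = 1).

C = (966/281, 2023/281)

1. C_x = 966/281  [A, B, C are collinear ∩ DC ⟂ AB]
2. C_y = 2023/281  [A, B, C are collinear ∩ DC ⟂ AB]
   → C = (966/281, 2023/281)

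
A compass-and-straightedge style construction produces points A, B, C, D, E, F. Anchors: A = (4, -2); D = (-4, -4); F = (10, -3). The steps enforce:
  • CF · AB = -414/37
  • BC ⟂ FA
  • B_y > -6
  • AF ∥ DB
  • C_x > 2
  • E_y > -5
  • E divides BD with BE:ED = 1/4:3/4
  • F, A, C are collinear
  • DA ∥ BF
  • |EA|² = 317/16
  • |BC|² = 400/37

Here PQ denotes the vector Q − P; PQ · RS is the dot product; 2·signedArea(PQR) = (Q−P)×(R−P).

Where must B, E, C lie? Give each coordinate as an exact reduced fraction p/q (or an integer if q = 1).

1. B_x = 2  [DA ∥ BF ∩ AF ∥ DB]
2. B_y = -5  [DA ∥ BF ∩ AF ∥ DB]
   → B = (2, -5)
3. E_x = 1/2  [E divides BD with BE:ED = 1/4:3/4]
4. E_y = -19/4  [E divides BD with BE:ED = 1/4:3/4]
   → E = (1/2, -19/4)
5. C_x = 94/37  [F, A, C are collinear ∩ BC ⟂ FA]
6. C_y = -65/37  [F, A, C are collinear ∩ BC ⟂ FA]
   → C = (94/37, -65/37)

B = (2, -5)
C = (94/37, -65/37)
E = (1/2, -19/4)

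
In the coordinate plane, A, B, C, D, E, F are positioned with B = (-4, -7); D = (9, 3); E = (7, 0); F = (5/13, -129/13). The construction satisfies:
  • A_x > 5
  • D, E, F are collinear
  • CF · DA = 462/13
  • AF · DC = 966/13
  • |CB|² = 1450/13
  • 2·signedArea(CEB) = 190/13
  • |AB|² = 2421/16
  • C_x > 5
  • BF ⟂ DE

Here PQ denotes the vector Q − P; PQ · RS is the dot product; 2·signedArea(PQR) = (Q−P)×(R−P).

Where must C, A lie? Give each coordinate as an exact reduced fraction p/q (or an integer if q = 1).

A = (23/4, 1/2)
C = (71/13, -30/13)

1. C_x = 71/13  [line 7·x + -11·y + -827/13 = 0 ∩ |CB|² = 1450/13]
2. C_y = -30/13  [line 7·x + -11·y + -827/13 = 0 ∩ |CB|² = 1450/13]
   → C = (71/13, -30/13)
3. A_x = 23/4  [line 46/13·x + 69/13·y + -23 = 0 ∩ |AB|² = 2421/16]
4. A_y = 1/2  [line 46/13·x + 69/13·y + -23 = 0 ∩ |AB|² = 2421/16]
   → A = (23/4, 1/2)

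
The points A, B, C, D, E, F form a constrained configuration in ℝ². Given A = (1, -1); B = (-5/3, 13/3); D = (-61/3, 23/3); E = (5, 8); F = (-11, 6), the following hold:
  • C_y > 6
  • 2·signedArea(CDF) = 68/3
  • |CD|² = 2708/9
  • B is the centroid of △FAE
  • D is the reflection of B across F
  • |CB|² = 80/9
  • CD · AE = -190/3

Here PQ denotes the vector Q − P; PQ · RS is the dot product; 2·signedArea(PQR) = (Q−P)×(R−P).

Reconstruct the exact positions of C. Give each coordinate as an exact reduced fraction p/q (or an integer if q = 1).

1. C_x = -3  [2·signedArea(CDF) = 68/3 ∩ CD · AE = -190/3]
2. C_y = 7  [2·signedArea(CDF) = 68/3 ∩ CD · AE = -190/3]
   → C = (-3, 7)

C = (-3, 7)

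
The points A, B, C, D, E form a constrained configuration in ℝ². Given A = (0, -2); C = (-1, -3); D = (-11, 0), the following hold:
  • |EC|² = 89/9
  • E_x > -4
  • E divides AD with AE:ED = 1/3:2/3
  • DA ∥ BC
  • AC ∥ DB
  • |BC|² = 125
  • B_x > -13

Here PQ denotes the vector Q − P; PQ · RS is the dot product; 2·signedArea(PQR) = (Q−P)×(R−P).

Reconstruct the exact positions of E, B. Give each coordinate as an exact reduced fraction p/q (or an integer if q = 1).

B = (-12, -1)
E = (-11/3, -4/3)

1. E_x = -11/3  [E divides AD with AE:ED = 1/3:2/3]
2. E_y = -4/3  [E divides AD with AE:ED = 1/3:2/3]
   → E = (-11/3, -4/3)
3. B_x = -12  [DA ∥ BC ∩ AC ∥ DB]
4. B_y = -1  [DA ∥ BC ∩ AC ∥ DB]
   → B = (-12, -1)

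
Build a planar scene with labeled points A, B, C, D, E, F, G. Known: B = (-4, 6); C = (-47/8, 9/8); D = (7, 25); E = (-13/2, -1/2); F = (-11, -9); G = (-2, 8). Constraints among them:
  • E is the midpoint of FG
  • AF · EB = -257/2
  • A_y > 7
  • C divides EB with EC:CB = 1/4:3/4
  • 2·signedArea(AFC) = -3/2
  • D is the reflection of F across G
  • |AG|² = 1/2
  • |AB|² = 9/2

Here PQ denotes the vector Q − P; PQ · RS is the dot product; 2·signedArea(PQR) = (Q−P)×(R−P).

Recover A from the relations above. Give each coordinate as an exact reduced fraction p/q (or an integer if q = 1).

1. A_x = -5/2  [2·signedArea(AFC) = -3/2 ∩ AF · EB = -257/2]
2. A_y = 15/2  [2·signedArea(AFC) = -3/2 ∩ AF · EB = -257/2]
   → A = (-5/2, 15/2)

A = (-5/2, 15/2)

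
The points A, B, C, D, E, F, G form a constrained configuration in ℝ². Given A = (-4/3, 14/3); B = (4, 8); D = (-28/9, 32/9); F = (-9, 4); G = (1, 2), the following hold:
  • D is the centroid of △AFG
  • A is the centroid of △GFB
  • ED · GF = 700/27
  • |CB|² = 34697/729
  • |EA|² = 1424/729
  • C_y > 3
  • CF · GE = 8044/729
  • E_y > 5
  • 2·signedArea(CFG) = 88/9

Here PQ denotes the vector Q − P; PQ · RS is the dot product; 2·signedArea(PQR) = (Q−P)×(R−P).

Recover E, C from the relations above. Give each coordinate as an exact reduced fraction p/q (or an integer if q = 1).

C = (-31/27, 92/27)
E = (-4/27, 146/27)

1. E_x = -4/27  [line 10·x + -2·y + 332/27 = 0 ∩ |EA|² = 1424/729]
2. E_y = 146/27  [line 10·x + -2·y + 332/27 = 0 ∩ |EA|² = 1424/729]
   → E = (-4/27, 146/27)
3. C_x = -31/27  [2·signedArea(CFG) = 88/9 ∩ CF · GE = 8044/729]
4. C_y = 92/27  [2·signedArea(CFG) = 88/9 ∩ CF · GE = 8044/729]
   → C = (-31/27, 92/27)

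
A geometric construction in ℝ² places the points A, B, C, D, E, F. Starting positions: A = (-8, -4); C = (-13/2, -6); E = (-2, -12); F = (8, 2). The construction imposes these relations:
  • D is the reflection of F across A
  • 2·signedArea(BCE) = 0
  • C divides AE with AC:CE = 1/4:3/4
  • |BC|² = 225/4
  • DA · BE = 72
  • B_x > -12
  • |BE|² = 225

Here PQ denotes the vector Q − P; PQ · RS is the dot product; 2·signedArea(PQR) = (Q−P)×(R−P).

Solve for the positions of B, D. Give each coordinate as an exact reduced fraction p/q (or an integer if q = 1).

1. D_x = -24  [D is the reflection of F across A]
2. D_y = -10  [D is the reflection of F across A]
   → D = (-24, -10)
3. B_x = -11  [2·signedArea(BCE) = 0 ∩ DA · BE = 72]
4. B_y = 0  [2·signedArea(BCE) = 0 ∩ DA · BE = 72]
   → B = (-11, 0)

B = (-11, 0)
D = (-24, -10)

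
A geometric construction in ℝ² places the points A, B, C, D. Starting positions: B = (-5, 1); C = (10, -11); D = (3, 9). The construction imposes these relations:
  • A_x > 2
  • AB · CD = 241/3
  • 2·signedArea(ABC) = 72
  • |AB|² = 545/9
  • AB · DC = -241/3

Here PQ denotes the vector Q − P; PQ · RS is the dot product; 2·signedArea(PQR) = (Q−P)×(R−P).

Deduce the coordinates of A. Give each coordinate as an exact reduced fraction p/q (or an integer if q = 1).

A = (8/3, -1/3)

1. A_x = 8/3  [AB · CD = 241/3 ∩ 2·signedArea(ABC) = 72]
2. A_y = -1/3  [AB · CD = 241/3 ∩ 2·signedArea(ABC) = 72]
   → A = (8/3, -1/3)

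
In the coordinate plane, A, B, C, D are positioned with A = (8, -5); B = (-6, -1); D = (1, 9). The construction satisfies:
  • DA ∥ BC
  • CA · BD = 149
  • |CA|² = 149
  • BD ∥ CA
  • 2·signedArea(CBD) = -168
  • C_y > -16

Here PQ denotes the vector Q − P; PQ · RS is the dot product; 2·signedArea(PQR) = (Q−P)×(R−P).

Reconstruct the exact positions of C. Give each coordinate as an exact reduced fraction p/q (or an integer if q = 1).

1. C_x = 1  [BD ∥ CA ∩ DA ∥ BC]
2. C_y = -15  [BD ∥ CA ∩ DA ∥ BC]
   → C = (1, -15)

C = (1, -15)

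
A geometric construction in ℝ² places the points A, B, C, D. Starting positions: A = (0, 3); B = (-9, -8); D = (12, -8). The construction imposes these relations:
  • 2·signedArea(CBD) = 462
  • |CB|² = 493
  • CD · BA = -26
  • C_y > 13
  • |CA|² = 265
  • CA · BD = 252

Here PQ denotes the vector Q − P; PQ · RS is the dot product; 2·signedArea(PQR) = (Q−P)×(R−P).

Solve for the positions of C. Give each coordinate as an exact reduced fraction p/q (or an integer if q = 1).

1. C_x = -12  [CD · BA = -26 ∩ 2·signedArea(CBD) = 462]
2. C_y = 14  [CD · BA = -26 ∩ 2·signedArea(CBD) = 462]
   → C = (-12, 14)

C = (-12, 14)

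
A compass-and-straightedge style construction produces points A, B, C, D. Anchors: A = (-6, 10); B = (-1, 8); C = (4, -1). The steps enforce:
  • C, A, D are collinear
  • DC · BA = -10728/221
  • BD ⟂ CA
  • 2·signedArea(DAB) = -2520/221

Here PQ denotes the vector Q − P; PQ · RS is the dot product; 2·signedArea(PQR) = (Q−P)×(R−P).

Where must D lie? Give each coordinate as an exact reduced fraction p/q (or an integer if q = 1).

1. D_x = -606/221  [C, A, D are collinear ∩ BD ⟂ CA]
2. D_y = 1418/221  [C, A, D are collinear ∩ BD ⟂ CA]
   → D = (-606/221, 1418/221)

D = (-606/221, 1418/221)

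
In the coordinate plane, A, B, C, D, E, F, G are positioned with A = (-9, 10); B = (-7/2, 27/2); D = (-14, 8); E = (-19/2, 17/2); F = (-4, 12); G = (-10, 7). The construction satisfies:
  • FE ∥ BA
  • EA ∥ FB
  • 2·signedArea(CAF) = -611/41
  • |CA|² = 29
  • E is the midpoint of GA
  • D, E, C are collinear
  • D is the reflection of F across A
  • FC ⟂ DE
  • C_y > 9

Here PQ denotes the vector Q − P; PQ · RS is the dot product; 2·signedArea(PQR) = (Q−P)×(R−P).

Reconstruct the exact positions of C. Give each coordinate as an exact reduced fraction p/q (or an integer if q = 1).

1. C_x = -151/41  [D, E, C are collinear ∩ FC ⟂ DE]
2. C_y = 375/41  [D, E, C are collinear ∩ FC ⟂ DE]
   → C = (-151/41, 375/41)

C = (-151/41, 375/41)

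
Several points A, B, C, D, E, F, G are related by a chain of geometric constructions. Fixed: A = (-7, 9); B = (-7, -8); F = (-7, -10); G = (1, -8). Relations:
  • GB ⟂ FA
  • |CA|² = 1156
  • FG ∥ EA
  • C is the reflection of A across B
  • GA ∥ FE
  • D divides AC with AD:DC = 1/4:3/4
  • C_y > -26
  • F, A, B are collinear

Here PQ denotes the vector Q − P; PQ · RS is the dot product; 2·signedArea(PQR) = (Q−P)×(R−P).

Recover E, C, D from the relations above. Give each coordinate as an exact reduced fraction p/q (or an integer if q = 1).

1. E_x = -15  [FG ∥ EA ∩ GA ∥ FE]
2. E_y = 7  [FG ∥ EA ∩ GA ∥ FE]
   → E = (-15, 7)
3. C_x = -7  [C is the reflection of A across B]
4. C_y = -25  [C is the reflection of A across B]
   → C = (-7, -25)
5. D_x = -7  [D divides AC with AD:DC = 1/4:3/4]
6. D_y = 1/2  [D divides AC with AD:DC = 1/4:3/4]
   → D = (-7, 1/2)

C = (-7, -25)
D = (-7, 1/2)
E = (-15, 7)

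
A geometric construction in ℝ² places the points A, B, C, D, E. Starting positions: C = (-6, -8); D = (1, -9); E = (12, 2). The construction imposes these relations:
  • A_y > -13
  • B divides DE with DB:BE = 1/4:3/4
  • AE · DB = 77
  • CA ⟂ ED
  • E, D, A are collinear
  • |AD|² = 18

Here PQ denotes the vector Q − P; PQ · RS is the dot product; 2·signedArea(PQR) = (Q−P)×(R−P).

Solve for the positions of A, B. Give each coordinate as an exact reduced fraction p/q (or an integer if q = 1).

A = (-2, -12)
B = (15/4, -25/4)

1. A_x = -2  [E, D, A are collinear ∩ CA ⟂ ED]
2. A_y = -12  [E, D, A are collinear ∩ CA ⟂ ED]
   → A = (-2, -12)
3. B_x = 15/4  [B divides DE with DB:BE = 1/4:3/4]
4. B_y = -25/4  [B divides DE with DB:BE = 1/4:3/4]
   → B = (15/4, -25/4)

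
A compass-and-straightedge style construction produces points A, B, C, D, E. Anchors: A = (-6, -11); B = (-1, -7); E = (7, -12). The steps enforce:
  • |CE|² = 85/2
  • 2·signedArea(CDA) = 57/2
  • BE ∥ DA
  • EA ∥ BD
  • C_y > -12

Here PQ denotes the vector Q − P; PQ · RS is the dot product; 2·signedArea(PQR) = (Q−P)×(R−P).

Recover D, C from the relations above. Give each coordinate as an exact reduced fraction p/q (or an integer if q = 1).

C = (1/2, -23/2)
D = (-14, -6)

1. D_x = -14  [BE ∥ DA ∩ EA ∥ BD]
2. D_y = -6  [BE ∥ DA ∩ EA ∥ BD]
   → D = (-14, -6)
3. C_x = 1/2  [line 5·x + 8·y + 179/2 = 0 ∩ |CE|² = 85/2]
4. C_y = -23/2  [line 5·x + 8·y + 179/2 = 0 ∩ |CE|² = 85/2]
   → C = (1/2, -23/2)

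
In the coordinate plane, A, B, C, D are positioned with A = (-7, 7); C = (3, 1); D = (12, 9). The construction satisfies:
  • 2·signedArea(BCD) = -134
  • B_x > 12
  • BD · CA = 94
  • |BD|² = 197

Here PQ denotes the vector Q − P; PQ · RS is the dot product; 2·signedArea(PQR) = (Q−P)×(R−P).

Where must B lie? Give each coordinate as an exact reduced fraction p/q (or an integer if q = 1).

1. B_x = 13  [2·signedArea(BCD) = -134 ∩ BD · CA = 94]
2. B_y = -5  [2·signedArea(BCD) = -134 ∩ BD · CA = 94]
   → B = (13, -5)

B = (13, -5)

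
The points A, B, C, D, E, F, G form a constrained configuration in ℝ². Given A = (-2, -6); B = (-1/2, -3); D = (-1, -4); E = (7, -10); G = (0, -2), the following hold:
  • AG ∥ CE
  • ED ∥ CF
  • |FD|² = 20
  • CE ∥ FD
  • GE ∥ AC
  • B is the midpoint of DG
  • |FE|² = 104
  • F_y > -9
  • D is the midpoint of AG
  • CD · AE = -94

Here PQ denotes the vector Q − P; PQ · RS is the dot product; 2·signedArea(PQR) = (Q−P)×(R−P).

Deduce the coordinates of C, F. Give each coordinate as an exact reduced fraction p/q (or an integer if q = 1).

C = (5, -14)
F = (-3, -8)

1. C_x = 5  [AG ∥ CE ∩ GE ∥ AC]
2. C_y = -14  [AG ∥ CE ∩ GE ∥ AC]
   → C = (5, -14)
3. F_x = -3  [CE ∥ FD ∩ ED ∥ CF]
4. F_y = -8  [CE ∥ FD ∩ ED ∥ CF]
   → F = (-3, -8)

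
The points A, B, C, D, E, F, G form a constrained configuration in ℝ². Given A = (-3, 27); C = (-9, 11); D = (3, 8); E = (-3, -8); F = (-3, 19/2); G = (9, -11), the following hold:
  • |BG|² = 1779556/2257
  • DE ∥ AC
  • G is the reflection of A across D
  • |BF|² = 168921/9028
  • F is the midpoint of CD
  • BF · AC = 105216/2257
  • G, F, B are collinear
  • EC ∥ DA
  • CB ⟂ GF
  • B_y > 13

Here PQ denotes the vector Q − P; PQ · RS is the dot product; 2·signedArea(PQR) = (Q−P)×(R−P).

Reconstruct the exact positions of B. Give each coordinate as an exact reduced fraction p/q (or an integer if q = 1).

B = (-11703/2257, 29867/2257)

1. B_x = -11703/2257  [G, F, B are collinear ∩ CB ⟂ GF]
2. B_y = 29867/2257  [G, F, B are collinear ∩ CB ⟂ GF]
   → B = (-11703/2257, 29867/2257)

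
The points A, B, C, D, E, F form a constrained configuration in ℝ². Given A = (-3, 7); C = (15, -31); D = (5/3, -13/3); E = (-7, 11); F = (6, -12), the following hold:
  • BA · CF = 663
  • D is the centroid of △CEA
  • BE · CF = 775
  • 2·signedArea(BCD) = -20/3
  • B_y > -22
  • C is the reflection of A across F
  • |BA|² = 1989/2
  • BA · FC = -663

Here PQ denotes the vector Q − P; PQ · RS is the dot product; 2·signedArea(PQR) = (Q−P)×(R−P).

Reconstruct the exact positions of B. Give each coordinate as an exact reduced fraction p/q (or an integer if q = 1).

1. B_x = 21/2  [BA · CF = 663 ∩ 2·signedArea(BCD) = -20/3]
2. B_y = -43/2  [BA · CF = 663 ∩ 2·signedArea(BCD) = -20/3]
   → B = (21/2, -43/2)

B = (21/2, -43/2)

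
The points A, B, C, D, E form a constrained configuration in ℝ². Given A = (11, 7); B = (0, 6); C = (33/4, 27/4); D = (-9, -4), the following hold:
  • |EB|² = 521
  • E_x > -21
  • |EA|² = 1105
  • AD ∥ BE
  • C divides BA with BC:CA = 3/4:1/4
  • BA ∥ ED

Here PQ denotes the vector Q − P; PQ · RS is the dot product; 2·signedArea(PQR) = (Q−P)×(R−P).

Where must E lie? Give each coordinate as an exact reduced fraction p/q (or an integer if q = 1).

1. E_x = -20  [BA ∥ ED ∩ AD ∥ BE]
2. E_y = -5  [BA ∥ ED ∩ AD ∥ BE]
   → E = (-20, -5)

E = (-20, -5)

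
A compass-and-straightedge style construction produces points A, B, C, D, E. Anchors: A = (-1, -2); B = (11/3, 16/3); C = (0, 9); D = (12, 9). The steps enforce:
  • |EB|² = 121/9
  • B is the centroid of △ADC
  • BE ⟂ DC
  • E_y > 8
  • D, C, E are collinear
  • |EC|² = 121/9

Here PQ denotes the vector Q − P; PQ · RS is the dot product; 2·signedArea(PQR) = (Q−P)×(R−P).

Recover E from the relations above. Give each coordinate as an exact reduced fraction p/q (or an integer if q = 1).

1. E_x = 11/3  [D, C, E are collinear ∩ BE ⟂ DC]
2. E_y = 9  [D, C, E are collinear ∩ BE ⟂ DC]
   → E = (11/3, 9)

E = (11/3, 9)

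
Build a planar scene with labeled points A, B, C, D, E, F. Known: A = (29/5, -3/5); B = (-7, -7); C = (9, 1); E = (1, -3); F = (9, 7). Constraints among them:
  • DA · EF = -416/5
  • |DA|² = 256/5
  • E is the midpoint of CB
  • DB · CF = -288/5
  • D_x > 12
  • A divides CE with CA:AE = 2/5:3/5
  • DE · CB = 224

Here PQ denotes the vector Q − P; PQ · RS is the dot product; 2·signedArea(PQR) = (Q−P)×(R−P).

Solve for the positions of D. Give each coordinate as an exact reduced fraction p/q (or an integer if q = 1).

1. D_x = 61/5  [DB · CF = -288/5 ∩ DE · CB = 224]
2. D_y = 13/5  [DB · CF = -288/5 ∩ DE · CB = 224]
   → D = (61/5, 13/5)

D = (61/5, 13/5)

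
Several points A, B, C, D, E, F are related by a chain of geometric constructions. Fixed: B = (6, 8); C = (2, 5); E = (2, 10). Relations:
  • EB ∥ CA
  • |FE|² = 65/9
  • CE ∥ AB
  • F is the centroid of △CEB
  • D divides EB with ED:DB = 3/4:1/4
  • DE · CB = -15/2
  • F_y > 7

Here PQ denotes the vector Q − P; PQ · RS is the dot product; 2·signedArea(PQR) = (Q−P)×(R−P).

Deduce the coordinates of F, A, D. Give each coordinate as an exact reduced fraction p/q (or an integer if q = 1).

A = (6, 3)
D = (5, 17/2)
F = (10/3, 23/3)

1. F_x = 10/3  [F is the centroid of △CEB]
2. F_y = 23/3  [F is the centroid of △CEB]
   → F = (10/3, 23/3)
3. A_x = 6  [CE ∥ AB ∩ EB ∥ CA]
4. A_y = 3  [CE ∥ AB ∩ EB ∥ CA]
   → A = (6, 3)
5. D_x = 5  [D divides EB with ED:DB = 3/4:1/4]
6. D_y = 17/2  [D divides EB with ED:DB = 3/4:1/4]
   → D = (5, 17/2)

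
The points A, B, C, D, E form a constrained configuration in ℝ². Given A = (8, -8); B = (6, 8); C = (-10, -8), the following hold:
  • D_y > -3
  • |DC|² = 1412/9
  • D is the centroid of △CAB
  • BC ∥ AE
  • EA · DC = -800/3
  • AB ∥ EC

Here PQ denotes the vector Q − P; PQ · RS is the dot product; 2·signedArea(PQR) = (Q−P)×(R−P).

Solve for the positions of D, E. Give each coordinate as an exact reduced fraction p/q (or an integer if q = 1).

1. D_x = 4/3  [D is the centroid of △CAB]
2. D_y = -8/3  [D is the centroid of △CAB]
   → D = (4/3, -8/3)
3. E_x = -8  [AB ∥ EC ∩ BC ∥ AE]
4. E_y = -24  [AB ∥ EC ∩ BC ∥ AE]
   → E = (-8, -24)

D = (4/3, -8/3)
E = (-8, -24)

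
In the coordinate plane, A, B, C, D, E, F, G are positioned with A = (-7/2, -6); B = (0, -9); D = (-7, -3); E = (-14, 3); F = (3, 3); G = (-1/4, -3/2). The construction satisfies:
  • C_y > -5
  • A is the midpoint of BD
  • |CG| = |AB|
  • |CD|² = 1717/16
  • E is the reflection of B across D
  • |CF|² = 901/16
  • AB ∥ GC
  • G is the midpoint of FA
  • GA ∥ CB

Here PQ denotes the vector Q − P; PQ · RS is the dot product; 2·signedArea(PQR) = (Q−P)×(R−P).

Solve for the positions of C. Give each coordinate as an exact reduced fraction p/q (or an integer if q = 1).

C = (13/4, -9/2)

1. C_x = 13/4  [GA ∥ CB ∩ AB ∥ GC]
2. C_y = -9/2  [GA ∥ CB ∩ AB ∥ GC]
   → C = (13/4, -9/2)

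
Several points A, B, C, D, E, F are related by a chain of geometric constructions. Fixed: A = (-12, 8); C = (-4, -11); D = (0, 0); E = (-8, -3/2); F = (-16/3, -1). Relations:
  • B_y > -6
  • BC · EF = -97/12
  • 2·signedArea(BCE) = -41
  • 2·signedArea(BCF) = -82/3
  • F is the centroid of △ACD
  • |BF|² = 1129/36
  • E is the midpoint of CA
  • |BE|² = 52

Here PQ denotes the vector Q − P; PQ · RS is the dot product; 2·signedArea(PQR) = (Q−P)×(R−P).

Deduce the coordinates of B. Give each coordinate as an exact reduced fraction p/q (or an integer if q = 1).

B = (-2, -11/2)

1. B_x = -2  [BC · EF = -97/12 ∩ 2·signedArea(BCE) = -41]
2. B_y = -11/2  [BC · EF = -97/12 ∩ 2·signedArea(BCE) = -41]
   → B = (-2, -11/2)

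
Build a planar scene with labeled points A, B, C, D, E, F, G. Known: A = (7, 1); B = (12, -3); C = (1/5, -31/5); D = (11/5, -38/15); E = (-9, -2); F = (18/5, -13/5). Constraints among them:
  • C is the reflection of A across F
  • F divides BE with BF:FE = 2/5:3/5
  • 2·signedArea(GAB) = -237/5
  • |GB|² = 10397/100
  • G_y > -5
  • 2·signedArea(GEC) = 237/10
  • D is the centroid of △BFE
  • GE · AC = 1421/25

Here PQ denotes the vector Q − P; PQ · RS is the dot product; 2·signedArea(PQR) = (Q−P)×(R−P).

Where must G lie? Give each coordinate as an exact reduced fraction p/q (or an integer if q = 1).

1. G_x = 19/10  [GE · AC = 1421/25 ∩ 2·signedArea(GAB) = -237/5]
2. G_y = -22/5  [GE · AC = 1421/25 ∩ 2·signedArea(GAB) = -237/5]
   → G = (19/10, -22/5)

G = (19/10, -22/5)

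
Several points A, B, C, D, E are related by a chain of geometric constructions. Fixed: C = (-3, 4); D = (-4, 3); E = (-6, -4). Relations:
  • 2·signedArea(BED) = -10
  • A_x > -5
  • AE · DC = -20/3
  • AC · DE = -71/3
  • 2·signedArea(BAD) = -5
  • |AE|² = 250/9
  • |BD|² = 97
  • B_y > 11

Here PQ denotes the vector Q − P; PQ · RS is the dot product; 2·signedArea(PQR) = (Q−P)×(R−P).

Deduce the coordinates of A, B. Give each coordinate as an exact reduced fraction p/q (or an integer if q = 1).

A = (-13/3, 1)
B = (0, 12)

1. A_x = -13/3  [AC · DE = -71/3 ∩ AE · DC = -20/3]
2. A_y = 1  [AC · DE = -71/3 ∩ AE · DC = -20/3]
   → A = (-13/3, 1)
3. B_x = 0  [2·signedArea(BAD) = -5 ∩ 2·signedArea(BED) = -10]
4. B_y = 12  [2·signedArea(BAD) = -5 ∩ 2·signedArea(BED) = -10]
   → B = (0, 12)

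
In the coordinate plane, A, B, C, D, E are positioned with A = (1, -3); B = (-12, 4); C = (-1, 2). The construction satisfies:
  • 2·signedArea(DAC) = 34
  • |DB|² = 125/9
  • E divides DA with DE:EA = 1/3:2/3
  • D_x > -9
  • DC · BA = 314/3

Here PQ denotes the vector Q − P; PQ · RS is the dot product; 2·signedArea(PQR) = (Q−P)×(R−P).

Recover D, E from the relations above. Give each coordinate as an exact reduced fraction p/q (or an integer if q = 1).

1. D_x = -25/3  [2·signedArea(DAC) = 34 ∩ DC · BA = 314/3]
2. D_y = 10/3  [2·signedArea(DAC) = 34 ∩ DC · BA = 314/3]
   → D = (-25/3, 10/3)
3. E_x = -47/9  [E divides DA with DE:EA = 1/3:2/3]
4. E_y = 11/9  [E divides DA with DE:EA = 1/3:2/3]
   → E = (-47/9, 11/9)

D = (-25/3, 10/3)
E = (-47/9, 11/9)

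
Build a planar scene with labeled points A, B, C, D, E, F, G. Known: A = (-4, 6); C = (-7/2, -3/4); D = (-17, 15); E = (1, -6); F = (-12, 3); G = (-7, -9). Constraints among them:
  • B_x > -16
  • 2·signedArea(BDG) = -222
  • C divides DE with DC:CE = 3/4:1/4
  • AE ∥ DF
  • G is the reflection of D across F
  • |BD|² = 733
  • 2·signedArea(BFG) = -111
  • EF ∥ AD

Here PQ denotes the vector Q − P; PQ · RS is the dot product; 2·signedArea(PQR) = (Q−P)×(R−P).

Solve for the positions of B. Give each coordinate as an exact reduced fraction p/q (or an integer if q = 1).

B = (-15, -12)

1. B_x = -15  [line 12·x + 5·y + 240 = 0 ∩ |BD|² = 733]
2. B_y = -12  [line 12·x + 5·y + 240 = 0 ∩ |BD|² = 733]
   → B = (-15, -12)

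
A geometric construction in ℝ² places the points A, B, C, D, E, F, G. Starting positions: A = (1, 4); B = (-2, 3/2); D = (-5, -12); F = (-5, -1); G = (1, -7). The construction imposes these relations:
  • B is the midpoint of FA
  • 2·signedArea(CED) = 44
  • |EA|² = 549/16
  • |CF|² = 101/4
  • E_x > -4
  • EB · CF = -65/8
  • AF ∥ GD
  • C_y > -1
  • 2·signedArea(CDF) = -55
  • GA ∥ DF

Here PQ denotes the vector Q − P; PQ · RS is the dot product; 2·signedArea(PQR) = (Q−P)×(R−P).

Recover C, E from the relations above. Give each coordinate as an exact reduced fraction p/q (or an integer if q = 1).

1. C_x = 0  [2·signedArea(CDF) = -55]
2. C_y = -1/2  [|CF|² = 101/4]
   → C = (0, -1/2)
3. E_x = -7/2  [EB · CF = -65/8 ∩ 2·signedArea(CED) = 44]
4. E_y = 1/4  [EB · CF = -65/8 ∩ 2·signedArea(CED) = 44]
   → E = (-7/2, 1/4)

C = (0, -1/2)
E = (-7/2, 1/4)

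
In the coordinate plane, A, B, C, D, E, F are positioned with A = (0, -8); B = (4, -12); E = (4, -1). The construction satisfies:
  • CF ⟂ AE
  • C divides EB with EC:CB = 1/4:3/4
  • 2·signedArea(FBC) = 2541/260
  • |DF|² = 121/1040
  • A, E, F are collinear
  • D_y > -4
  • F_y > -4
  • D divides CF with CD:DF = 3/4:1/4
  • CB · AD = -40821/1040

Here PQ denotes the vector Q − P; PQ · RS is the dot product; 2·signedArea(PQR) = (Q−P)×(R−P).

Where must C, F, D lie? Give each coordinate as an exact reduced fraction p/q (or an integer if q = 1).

C = (4, -15/4)
D = (809/260, -843/260)
F = (183/65, -799/260)

1. C_x = 4  [C divides EB with EC:CB = 1/4:3/4]
2. C_y = -15/4  [C divides EB with EC:CB = 1/4:3/4]
   → C = (4, -15/4)
3. F_x = 183/65  [A, E, F are collinear ∩ CF ⟂ AE]
4. F_y = -799/260  [A, E, F are collinear ∩ CF ⟂ AE]
   → F = (183/65, -799/260)
5. D_x = 809/260  [D divides CF with CD:DF = 3/4:1/4]
6. D_y = -843/260  [D divides CF with CD:DF = 3/4:1/4]
   → D = (809/260, -843/260)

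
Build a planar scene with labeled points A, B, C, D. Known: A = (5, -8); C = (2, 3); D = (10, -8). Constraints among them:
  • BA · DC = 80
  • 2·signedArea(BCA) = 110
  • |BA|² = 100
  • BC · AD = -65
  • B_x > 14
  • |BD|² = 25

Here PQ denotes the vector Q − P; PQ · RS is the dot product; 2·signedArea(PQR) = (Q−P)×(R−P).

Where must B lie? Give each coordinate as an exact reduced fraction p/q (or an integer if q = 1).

B = (15, -8)

1. B_x = 15  [BC · AD = -65 ∩ 2·signedArea(BCA) = 110]
2. B_y = -8  [BC · AD = -65 ∩ 2·signedArea(BCA) = 110]
   → B = (15, -8)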